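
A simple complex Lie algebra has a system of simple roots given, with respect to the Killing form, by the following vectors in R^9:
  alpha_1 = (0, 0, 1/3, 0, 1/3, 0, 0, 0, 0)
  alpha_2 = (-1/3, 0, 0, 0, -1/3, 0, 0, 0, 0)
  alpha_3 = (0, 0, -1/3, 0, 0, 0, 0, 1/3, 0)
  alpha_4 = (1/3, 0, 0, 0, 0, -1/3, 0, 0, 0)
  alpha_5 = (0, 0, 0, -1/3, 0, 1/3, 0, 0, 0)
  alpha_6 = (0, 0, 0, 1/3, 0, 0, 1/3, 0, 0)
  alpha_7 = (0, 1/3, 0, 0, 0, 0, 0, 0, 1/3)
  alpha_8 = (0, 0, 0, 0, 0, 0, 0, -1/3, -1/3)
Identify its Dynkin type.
Compute the Cartan integers a_ij = 2(alpha_i, alpha_j)/(alpha_j, alpha_j); the resulting 8x8 Cartan matrix is
[[2, -1, -1, 0, 0, 0, 0, 0], [-1, 2, 0, -1, 0, 0, 0, 0], [-1, 0, 2, 0, 0, 0, 0, -1], [0, -1, 0, 2, -1, 0, 0, 0], [0, 0, 0, -1, 2, -1, 0, 0], [0, 0, 0, 0, -1, 2, 0, 0], [0, 0, 0, 0, 0, 0, 2, -1], [0, 0, -1, 0, 0, 0, -1, 2]].
All simple roots have the same length, so the diagram is simply laced. The associated Dynkin diagram is a chain of 8 nodes with single edges (A_8), so the type is A_8 (the algebra sl(9)).

A_8 (sl(9))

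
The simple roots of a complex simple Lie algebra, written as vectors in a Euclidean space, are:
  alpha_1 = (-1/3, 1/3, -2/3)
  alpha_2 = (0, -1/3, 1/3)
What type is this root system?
Compute the Cartan integers a_ij = 2(alpha_i, alpha_j)/(alpha_j, alpha_j); the resulting 2x2 Cartan matrix is
[[2, -3], [-1, 2]].
The roots have two lengths (squared-length ratio 3:1); the short ones are alpha_{2}. The associated Dynkin diagram is two nodes joined by a triple edge (G_2), so the type is G_2.

G2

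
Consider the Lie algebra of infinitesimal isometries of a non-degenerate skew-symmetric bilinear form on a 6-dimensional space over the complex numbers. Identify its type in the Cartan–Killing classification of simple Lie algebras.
This is sp(6), which has dimension 6(6+1)/2 = 21 and rank 6/2 = 3. In the classification of classical Lie algebras, the symplectic algebra sp(2n) has type C_n; here n = 3, so the Dynkin diagram is a chain of 3 nodes with a double edge at one end; the terminal node there is the unique long simple root (C_3). Hence the type is C_3.

C_3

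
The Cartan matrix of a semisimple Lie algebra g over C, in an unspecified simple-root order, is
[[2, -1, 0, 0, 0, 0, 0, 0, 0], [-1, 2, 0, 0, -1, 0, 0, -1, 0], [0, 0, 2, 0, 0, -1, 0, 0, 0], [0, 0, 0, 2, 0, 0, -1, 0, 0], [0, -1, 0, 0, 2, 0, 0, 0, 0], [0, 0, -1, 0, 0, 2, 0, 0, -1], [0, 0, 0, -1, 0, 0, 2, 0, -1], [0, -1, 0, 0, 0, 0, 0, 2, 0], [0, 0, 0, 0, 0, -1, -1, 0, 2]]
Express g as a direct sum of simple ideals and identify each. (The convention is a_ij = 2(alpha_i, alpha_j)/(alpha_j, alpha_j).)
A_5 (sl(6)) + D_4 (so(8))

The diagram associated to this matrix has two connected components: the simple roots {alpha_3, alpha_4, alpha_6, alpha_7, alpha_9} form a chain of 5 nodes with single edges (A_5), and {alpha_1, alpha_2, alpha_5, alpha_8} form a chain of 2 nodes with a fork of two nodes at one end (D_4). A semisimple Lie algebra decomposes uniquely as the direct sum of simple ideals, one per connected component of its Dynkin diagram, so g ≅ A_5 ⊕ D_4 (dimension 35 + 28 = 63).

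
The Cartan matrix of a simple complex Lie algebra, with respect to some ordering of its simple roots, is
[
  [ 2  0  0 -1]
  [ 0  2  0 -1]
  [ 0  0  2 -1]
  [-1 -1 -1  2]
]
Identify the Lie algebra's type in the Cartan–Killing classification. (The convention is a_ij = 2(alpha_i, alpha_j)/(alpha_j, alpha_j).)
The matrix has rank 4 with 2's on the diagonal. Reading the off-diagonal entries as Dynkin edges (a single edge where a_ij = a_ji = -1; a double or triple edge where a_ij * a_ji = 2 or 3), the diagram is a chain of 2 nodes with a fork of two nodes at one end (D_4). One simple-root ordering that puts it in standard form is (alpha_3, alpha_4, alpha_1, alpha_2). So the algebra is type D_4, i.e. so(8).

D_4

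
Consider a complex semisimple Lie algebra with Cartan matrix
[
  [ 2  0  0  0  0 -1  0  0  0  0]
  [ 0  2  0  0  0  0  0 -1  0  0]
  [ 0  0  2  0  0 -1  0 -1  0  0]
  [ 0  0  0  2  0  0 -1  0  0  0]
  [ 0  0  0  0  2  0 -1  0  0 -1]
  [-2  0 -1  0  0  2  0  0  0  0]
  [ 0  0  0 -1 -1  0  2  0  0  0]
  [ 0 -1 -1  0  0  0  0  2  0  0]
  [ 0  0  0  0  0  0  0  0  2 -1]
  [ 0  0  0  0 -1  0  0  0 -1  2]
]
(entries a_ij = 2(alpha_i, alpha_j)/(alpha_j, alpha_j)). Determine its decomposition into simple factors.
The diagram associated to this matrix has two connected components: the simple roots {alpha_4, alpha_5, alpha_7, alpha_9, alpha_10} form a chain of 5 nodes with single edges (A_5), and {alpha_1, alpha_2, alpha_3, alpha_6, alpha_8} form a chain of 5 nodes with a double edge at one end; the terminal node there is the unique short simple root (B_5). A semisimple Lie algebra decomposes uniquely as the direct sum of simple ideals, one per connected component of its Dynkin diagram, so g ≅ A_5 ⊕ B_5 (dimension 35 + 55 = 90).

A5 ⊕ B5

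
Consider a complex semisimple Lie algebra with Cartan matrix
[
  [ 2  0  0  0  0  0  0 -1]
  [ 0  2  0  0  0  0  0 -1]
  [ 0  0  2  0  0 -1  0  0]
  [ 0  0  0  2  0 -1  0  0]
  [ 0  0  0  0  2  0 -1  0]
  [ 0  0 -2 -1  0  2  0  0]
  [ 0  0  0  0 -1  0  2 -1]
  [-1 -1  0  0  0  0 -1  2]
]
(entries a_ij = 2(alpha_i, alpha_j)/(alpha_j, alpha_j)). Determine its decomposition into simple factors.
The diagram associated to this matrix has two connected components: the simple roots {alpha_3, alpha_4, alpha_6} form a chain of 3 nodes with a double edge at one end; the terminal node there is the unique short simple root (B_3), and {alpha_1, alpha_2, alpha_5, alpha_7, alpha_8} form a chain of 3 nodes with a fork of two nodes at one end (D_5). A semisimple Lie algebra decomposes uniquely as the direct sum of simple ideals, one per connected component of its Dynkin diagram, so g ≅ B_3 ⊕ D_5 (dimension 21 + 45 = 66).

type B_3 + type D_5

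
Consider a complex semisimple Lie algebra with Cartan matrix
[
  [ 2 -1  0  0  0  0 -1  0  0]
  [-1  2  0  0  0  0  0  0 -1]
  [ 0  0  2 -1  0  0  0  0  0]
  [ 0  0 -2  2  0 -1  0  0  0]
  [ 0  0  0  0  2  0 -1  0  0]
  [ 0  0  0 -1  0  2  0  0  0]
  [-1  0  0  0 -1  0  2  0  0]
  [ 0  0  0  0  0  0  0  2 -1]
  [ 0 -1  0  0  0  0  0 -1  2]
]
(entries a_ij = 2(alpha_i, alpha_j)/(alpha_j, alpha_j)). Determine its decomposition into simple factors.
type A_6 ⊕ type B_3

The diagram associated to this matrix has two connected components: the simple roots {alpha_1, alpha_2, alpha_5, alpha_7, alpha_8, alpha_9} form a chain of 6 nodes with single edges (A_6), and {alpha_3, alpha_4, alpha_6} form a chain of 3 nodes with a double edge at one end; the terminal node there is the unique short simple root (B_3). A semisimple Lie algebra decomposes uniquely as the direct sum of simple ideals, one per connected component of its Dynkin diagram, so g ≅ A_6 ⊕ B_3 (dimension 48 + 21 = 69).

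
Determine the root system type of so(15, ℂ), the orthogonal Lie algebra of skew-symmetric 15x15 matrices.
This is so(15) with 15 odd, which has dimension 15(15-1)/2 = 105 and rank (15-1)/2 = 7. In the classification of classical Lie algebras, the orthogonal algebra so(2n+1) in an odd number of variables has type B_n; here n = 7, so the Dynkin diagram is a chain of 7 nodes with a double edge at one end; the terminal node there is the unique short simple root (B_7). Hence the type is B_7.

B7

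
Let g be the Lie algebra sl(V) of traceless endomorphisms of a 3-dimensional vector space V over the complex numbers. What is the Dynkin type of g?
A_2

This is sl(3), which has dimension 3^2 - 1 = 8 and rank 3 - 1 = 2 (a Cartan subalgebra is the diagonal traceless matrices). In the classification of classical Lie algebras, the special linear algebra sl(n+1) has type A_n; here n = 2, so the Dynkin diagram is a chain of 2 nodes with single edges (A_2). Hence the type is A_2.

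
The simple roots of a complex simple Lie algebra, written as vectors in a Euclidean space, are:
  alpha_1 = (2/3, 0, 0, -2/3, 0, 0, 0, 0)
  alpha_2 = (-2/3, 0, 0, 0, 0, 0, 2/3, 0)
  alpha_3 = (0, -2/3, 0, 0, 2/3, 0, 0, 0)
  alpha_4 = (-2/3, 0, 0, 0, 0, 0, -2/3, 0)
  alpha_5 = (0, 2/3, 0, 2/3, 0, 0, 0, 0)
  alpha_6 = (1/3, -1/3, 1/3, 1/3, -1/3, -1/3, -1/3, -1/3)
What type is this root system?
E_6

Compute the Cartan integers a_ij = 2(alpha_i, alpha_j)/(alpha_j, alpha_j); the resulting 6x6 Cartan matrix is
[[2, -1, 0, -1, -1, 0], [-1, 2, 0, 0, 0, -1], [0, 0, 2, 0, -1, 0], [-1, 0, 0, 2, 0, 0], [-1, 0, -1, 0, 2, 0], [0, -1, 0, 0, 0, 2]].
All simple roots have the same length, so the diagram is simply laced. The associated Dynkin diagram is a chain of 5 nodes with one extra node attached to the third node from one end (E_6), so the type is E_6.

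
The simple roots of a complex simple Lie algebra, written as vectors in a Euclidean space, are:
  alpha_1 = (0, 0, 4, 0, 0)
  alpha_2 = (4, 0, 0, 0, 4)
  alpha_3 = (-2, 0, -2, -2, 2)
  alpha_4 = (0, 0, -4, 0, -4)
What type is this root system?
Compute the Cartan integers a_ij = 2(alpha_i, alpha_j)/(alpha_j, alpha_j); the resulting 4x4 Cartan matrix is
[[2, 0, -1, -1], [0, 2, 0, -1], [-1, 0, 2, 0], [-2, -1, 0, 2]].
The roots have two lengths (squared-length ratio 2:1); the short ones are alpha_{1,3}. The associated Dynkin diagram is a chain of 4 nodes with a double edge between the middle two (F_4), so the type is F_4.

type F_4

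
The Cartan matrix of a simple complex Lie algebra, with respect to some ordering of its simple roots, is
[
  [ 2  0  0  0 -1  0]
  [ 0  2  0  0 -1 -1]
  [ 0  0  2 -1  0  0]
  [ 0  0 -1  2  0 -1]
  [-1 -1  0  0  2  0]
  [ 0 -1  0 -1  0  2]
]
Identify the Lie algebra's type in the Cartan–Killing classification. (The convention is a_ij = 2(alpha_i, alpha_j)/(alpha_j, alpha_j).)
A_6

The matrix has rank 6 with 2's on the diagonal. Reading the off-diagonal entries as Dynkin edges (a single edge where a_ij = a_ji = -1; a double or triple edge where a_ij * a_ji = 2 or 3), the diagram is a chain of 6 nodes with single edges (A_6). One simple-root ordering that puts it in standard form is (alpha_3, alpha_4, alpha_6, alpha_2, alpha_5, alpha_1). So the algebra is type A_6, i.e. sl(7).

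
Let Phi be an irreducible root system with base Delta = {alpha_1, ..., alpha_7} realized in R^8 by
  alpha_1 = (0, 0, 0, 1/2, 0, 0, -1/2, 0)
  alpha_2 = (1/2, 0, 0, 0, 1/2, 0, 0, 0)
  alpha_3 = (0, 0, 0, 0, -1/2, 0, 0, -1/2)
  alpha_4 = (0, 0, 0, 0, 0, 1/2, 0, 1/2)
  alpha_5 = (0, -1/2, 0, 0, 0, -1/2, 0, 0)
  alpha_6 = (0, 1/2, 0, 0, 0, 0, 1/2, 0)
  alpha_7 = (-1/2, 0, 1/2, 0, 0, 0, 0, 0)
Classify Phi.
A_7

Compute the Cartan integers a_ij = 2(alpha_i, alpha_j)/(alpha_j, alpha_j); the resulting 7x7 Cartan matrix is
[[2, 0, 0, 0, 0, -1, 0], [0, 2, -1, 0, 0, 0, -1], [0, -1, 2, -1, 0, 0, 0], [0, 0, -1, 2, -1, 0, 0], [0, 0, 0, -1, 2, -1, 0], [-1, 0, 0, 0, -1, 2, 0], [0, -1, 0, 0, 0, 0, 2]].
All simple roots have the same length, so the diagram is simply laced. The associated Dynkin diagram is a chain of 7 nodes with single edges (A_7), so the type is A_7 (the algebra sl(8)).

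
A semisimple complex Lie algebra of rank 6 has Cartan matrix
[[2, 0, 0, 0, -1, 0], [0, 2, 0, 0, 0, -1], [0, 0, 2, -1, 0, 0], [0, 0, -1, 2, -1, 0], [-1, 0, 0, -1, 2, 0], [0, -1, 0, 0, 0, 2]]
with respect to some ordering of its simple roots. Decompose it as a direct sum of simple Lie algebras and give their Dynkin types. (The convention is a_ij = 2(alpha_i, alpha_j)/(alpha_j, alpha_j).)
The diagram associated to this matrix has two connected components: the simple roots {alpha_2, alpha_6} form a chain of 2 nodes with single edges (A_2), and {alpha_1, alpha_3, alpha_4, alpha_5} form a chain of 4 nodes with single edges (A_4). A semisimple Lie algebra decomposes uniquely as the direct sum of simple ideals, one per connected component of its Dynkin diagram, so g ≅ A_2 ⊕ A_4 (dimension 8 + 24 = 32).

A2 + A4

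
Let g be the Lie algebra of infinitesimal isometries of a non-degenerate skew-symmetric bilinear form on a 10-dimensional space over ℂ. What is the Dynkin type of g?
This is sp(10), which has dimension 10(10+1)/2 = 55 and rank 10/2 = 5. In the classification of classical Lie algebras, the symplectic algebra sp(2n) has type C_n; here n = 5, so the Dynkin diagram is a chain of 5 nodes with a double edge at one end; the terminal node there is the unique long simple root (C_5). Hence the type is C_5.

C5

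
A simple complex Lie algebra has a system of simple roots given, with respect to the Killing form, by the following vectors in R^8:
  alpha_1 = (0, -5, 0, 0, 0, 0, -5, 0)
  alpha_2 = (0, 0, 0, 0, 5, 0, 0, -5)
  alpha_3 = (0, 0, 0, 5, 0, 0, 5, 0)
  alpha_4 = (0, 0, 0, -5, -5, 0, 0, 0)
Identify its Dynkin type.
A_4

Compute the Cartan integers a_ij = 2(alpha_i, alpha_j)/(alpha_j, alpha_j); the resulting 4x4 Cartan matrix is
[[2, 0, -1, 0], [0, 2, 0, -1], [-1, 0, 2, -1], [0, -1, -1, 2]].
All simple roots have the same length, so the diagram is simply laced. The associated Dynkin diagram is a chain of 4 nodes with single edges (A_4), so the type is A_4 (the algebra sl(5)).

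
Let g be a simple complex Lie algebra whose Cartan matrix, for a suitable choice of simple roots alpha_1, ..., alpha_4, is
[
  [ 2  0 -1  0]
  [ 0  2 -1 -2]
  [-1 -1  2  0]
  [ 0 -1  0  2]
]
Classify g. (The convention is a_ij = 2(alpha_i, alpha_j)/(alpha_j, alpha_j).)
B_4

The matrix has rank 4 with 2's on the diagonal. Reading the off-diagonal entries as Dynkin edges (a single edge where a_ij = a_ji = -1; a double or triple edge where a_ij * a_ji = 2 or 3), the diagram is a chain of 4 nodes with a double edge at one end; the terminal node there is the unique short simple root (B_4). One simple-root ordering that puts it in standard form is (alpha_1, alpha_3, alpha_2, alpha_4). So the algebra is type B_4, i.e. so(9).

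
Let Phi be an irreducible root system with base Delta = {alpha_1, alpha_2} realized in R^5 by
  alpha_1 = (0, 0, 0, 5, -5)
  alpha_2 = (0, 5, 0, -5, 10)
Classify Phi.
G2

Compute the Cartan integers a_ij = 2(alpha_i, alpha_j)/(alpha_j, alpha_j); the resulting 2x2 Cartan matrix is
[[2, -1], [-3, 2]].
The roots have two lengths (squared-length ratio 3:1); the short ones are alpha_{1}. The associated Dynkin diagram is two nodes joined by a triple edge (G_2), so the type is G_2.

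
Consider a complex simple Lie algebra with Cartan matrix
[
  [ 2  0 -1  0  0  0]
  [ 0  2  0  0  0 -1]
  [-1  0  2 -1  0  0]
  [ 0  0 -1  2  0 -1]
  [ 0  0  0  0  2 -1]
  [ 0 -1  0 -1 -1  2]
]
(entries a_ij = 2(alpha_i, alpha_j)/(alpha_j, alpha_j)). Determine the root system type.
The matrix has rank 6 with 2's on the diagonal. Reading the off-diagonal entries as Dynkin edges (a single edge where a_ij = a_ji = -1; a double or triple edge where a_ij * a_ji = 2 or 3), the diagram is a chain of 4 nodes with a fork of two nodes at one end (D_6). One simple-root ordering that puts it in standard form is (alpha_1, alpha_3, alpha_4, alpha_6, alpha_5, alpha_2). So the algebra is type D_6, i.e. so(12).

D_6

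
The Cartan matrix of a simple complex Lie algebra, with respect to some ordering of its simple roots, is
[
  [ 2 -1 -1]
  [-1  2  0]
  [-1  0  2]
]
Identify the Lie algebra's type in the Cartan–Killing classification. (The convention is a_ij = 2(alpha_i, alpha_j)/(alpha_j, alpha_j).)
A3

The matrix has rank 3 with 2's on the diagonal. Reading the off-diagonal entries as Dynkin edges (a single edge where a_ij = a_ji = -1; a double or triple edge where a_ij * a_ji = 2 or 3), the diagram is a chain of 3 nodes with single edges (A_3). One simple-root ordering that puts it in standard form is (alpha_2, alpha_1, alpha_3). So the algebra is type A_3, i.e. sl(4).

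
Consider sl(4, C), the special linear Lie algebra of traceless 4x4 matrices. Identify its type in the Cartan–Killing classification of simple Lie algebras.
A3

This is sl(4), which has dimension 4^2 - 1 = 15 and rank 4 - 1 = 3 (a Cartan subalgebra is the diagonal traceless matrices). In the classification of classical Lie algebras, the special linear algebra sl(n+1) has type A_n; here n = 3, so the Dynkin diagram is a chain of 3 nodes with single edges (A_3). Hence the type is A_3.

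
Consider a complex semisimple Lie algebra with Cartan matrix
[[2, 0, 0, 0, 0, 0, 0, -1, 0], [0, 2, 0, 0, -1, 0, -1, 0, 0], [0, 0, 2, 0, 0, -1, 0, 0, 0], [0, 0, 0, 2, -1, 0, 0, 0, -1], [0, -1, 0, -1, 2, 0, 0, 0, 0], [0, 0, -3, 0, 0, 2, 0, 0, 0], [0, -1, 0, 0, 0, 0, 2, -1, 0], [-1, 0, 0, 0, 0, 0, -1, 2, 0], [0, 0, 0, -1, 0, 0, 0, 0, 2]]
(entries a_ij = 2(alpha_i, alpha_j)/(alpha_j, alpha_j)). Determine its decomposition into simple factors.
The diagram associated to this matrix has two connected components: the simple roots {alpha_1, alpha_2, alpha_4, alpha_5, alpha_7, alpha_8, alpha_9} form a chain of 7 nodes with single edges (A_7), and {alpha_3, alpha_6} form two nodes joined by a triple edge (G_2). A semisimple Lie algebra decomposes uniquely as the direct sum of simple ideals, one per connected component of its Dynkin diagram, so g ≅ A_7 ⊕ G_2 (dimension 63 + 14 = 77).

A7 + G2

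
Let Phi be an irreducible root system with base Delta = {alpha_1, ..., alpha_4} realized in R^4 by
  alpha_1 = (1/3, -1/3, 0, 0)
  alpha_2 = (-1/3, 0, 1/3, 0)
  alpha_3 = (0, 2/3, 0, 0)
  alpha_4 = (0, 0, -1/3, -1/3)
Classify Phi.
C_4

Compute the Cartan integers a_ij = 2(alpha_i, alpha_j)/(alpha_j, alpha_j); the resulting 4x4 Cartan matrix is
[[2, -1, -1, 0], [-1, 2, 0, -1], [-2, 0, 2, 0], [0, -1, 0, 2]].
The roots have two lengths (squared-length ratio 2:1); the short ones are alpha_{1,2,4}. The associated Dynkin diagram is a chain of 4 nodes with a double edge at one end; the terminal node there is the unique long simple root (C_4), so the type is C_4 (the algebra sp(8)).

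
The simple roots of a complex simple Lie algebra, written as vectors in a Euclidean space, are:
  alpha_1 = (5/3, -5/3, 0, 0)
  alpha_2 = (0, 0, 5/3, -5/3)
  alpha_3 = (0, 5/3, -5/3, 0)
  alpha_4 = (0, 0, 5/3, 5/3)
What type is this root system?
D_4 (so(8))

Compute the Cartan integers a_ij = 2(alpha_i, alpha_j)/(alpha_j, alpha_j); the resulting 4x4 Cartan matrix is
[[2, 0, -1, 0], [0, 2, -1, 0], [-1, -1, 2, -1], [0, 0, -1, 2]].
All simple roots have the same length, so the diagram is simply laced. The associated Dynkin diagram is a chain of 2 nodes with a fork of two nodes at one end (D_4), so the type is D_4 (the algebra so(8)).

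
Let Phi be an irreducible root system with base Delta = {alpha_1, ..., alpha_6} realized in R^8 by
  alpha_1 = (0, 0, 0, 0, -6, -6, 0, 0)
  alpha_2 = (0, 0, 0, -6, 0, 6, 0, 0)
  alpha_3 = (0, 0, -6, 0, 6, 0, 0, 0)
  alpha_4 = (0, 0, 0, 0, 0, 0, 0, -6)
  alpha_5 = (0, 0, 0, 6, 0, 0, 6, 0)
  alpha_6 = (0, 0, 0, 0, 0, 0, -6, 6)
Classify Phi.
Compute the Cartan integers a_ij = 2(alpha_i, alpha_j)/(alpha_j, alpha_j); the resulting 6x6 Cartan matrix is
[[2, -1, -1, 0, 0, 0], [-1, 2, 0, 0, -1, 0], [-1, 0, 2, 0, 0, 0], [0, 0, 0, 2, 0, -1], [0, -1, 0, 0, 2, -1], [0, 0, 0, -2, -1, 2]].
The roots have two lengths (squared-length ratio 2:1); the short ones are alpha_{4}. The associated Dynkin diagram is a chain of 6 nodes with a double edge at one end; the terminal node there is the unique short simple root (B_6), so the type is B_6 (the algebra so(13)).

B_6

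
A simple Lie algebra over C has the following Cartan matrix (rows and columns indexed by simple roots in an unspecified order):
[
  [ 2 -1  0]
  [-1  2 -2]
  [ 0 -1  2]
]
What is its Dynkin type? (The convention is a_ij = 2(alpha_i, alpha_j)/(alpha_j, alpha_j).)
B_3 (so(7))

The matrix has rank 3 with 2's on the diagonal. Reading the off-diagonal entries as Dynkin edges (a single edge where a_ij = a_ji = -1; a double or triple edge where a_ij * a_ji = 2 or 3), the diagram is a chain of 3 nodes with a double edge at one end; the terminal node there is the unique short simple root (B_3). One simple-root ordering that puts it in standard form is (alpha_1, alpha_2, alpha_3). So the algebra is type B_3, i.e. so(7).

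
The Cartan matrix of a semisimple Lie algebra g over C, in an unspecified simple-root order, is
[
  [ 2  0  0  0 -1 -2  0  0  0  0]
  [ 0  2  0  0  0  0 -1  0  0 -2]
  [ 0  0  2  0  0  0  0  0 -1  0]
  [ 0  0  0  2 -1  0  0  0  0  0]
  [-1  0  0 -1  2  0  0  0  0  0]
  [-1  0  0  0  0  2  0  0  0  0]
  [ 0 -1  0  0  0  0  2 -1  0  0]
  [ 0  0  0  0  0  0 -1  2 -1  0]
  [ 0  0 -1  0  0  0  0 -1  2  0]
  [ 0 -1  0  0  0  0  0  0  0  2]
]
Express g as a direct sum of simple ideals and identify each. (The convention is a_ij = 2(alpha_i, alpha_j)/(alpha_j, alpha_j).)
type B_4 ⊕ type B_6

The diagram associated to this matrix has two connected components: the simple roots {alpha_1, alpha_4, alpha_5, alpha_6} form a chain of 4 nodes with a double edge at one end; the terminal node there is the unique short simple root (B_4), and {alpha_2, alpha_3, alpha_7, alpha_8, alpha_9, alpha_10} form a chain of 6 nodes with a double edge at one end; the terminal node there is the unique short simple root (B_6). A semisimple Lie algebra decomposes uniquely as the direct sum of simple ideals, one per connected component of its Dynkin diagram, so g ≅ B_4 ⊕ B_6 (dimension 36 + 78 = 114).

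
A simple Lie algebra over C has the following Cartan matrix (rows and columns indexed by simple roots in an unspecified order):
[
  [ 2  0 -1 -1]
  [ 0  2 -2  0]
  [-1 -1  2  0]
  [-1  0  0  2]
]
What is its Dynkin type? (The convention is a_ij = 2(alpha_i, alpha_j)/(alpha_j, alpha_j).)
C_4

The matrix has rank 4 with 2's on the diagonal. Reading the off-diagonal entries as Dynkin edges (a single edge where a_ij = a_ji = -1; a double or triple edge where a_ij * a_ji = 2 or 3), the diagram is a chain of 4 nodes with a double edge at one end; the terminal node there is the unique long simple root (C_4). One simple-root ordering that puts it in standard form is (alpha_4, alpha_1, alpha_3, alpha_2). So the algebra is type C_4, i.e. sp(8).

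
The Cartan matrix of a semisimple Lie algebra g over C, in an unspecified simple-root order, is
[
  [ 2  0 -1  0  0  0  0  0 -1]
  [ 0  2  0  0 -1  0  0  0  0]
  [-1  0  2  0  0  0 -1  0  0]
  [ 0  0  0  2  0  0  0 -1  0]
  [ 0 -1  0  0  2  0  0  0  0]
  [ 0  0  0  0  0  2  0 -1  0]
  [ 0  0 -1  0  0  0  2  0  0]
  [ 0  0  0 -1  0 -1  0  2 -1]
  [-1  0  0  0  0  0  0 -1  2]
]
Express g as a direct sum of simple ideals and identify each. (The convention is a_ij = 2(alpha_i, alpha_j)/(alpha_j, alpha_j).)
A2 + D7

The diagram associated to this matrix has two connected components: the simple roots {alpha_2, alpha_5} form a chain of 2 nodes with single edges (A_2), and {alpha_1, alpha_3, alpha_4, alpha_6, alpha_7, alpha_8, alpha_9} form a chain of 5 nodes with a fork of two nodes at one end (D_7). A semisimple Lie algebra decomposes uniquely as the direct sum of simple ideals, one per connected component of its Dynkin diagram, so g ≅ A_2 ⊕ D_7 (dimension 8 + 91 = 99).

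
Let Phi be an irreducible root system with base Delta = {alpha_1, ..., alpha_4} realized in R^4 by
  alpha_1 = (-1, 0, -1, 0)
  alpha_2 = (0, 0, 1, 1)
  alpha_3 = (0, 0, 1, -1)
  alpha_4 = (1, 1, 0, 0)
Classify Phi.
D4

Compute the Cartan integers a_ij = 2(alpha_i, alpha_j)/(alpha_j, alpha_j); the resulting 4x4 Cartan matrix is
[[2, -1, -1, -1], [-1, 2, 0, 0], [-1, 0, 2, 0], [-1, 0, 0, 2]].
All simple roots have the same length, so the diagram is simply laced. The associated Dynkin diagram is a chain of 2 nodes with a fork of two nodes at one end (D_4), so the type is D_4 (the algebra so(8)).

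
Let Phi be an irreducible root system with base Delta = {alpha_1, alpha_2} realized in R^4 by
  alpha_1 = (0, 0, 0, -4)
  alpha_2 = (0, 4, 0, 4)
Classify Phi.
B_2

Compute the Cartan integers a_ij = 2(alpha_i, alpha_j)/(alpha_j, alpha_j); the resulting 2x2 Cartan matrix is
[[2, -1], [-2, 2]].
The roots have two lengths (squared-length ratio 2:1); the short ones are alpha_{1}. The associated Dynkin diagram is a chain of 2 nodes with a double edge at one end; the terminal node there is the unique short simple root (B_2), so the type is B_2 (the algebra so(5)).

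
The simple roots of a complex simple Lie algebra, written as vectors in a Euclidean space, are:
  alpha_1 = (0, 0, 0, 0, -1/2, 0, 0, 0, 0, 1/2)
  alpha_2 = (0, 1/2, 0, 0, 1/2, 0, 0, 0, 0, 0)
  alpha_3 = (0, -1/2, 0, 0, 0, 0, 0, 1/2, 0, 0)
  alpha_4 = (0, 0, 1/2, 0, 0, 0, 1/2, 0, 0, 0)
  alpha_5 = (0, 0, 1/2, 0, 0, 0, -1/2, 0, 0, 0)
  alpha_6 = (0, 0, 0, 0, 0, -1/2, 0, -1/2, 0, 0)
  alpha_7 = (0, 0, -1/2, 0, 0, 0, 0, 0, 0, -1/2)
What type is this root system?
Compute the Cartan integers a_ij = 2(alpha_i, alpha_j)/(alpha_j, alpha_j); the resulting 7x7 Cartan matrix is
[[2, -1, 0, 0, 0, 0, -1], [-1, 2, -1, 0, 0, 0, 0], [0, -1, 2, 0, 0, -1, 0], [0, 0, 0, 2, 0, 0, -1], [0, 0, 0, 0, 2, 0, -1], [0, 0, -1, 0, 0, 2, 0], [-1, 0, 0, -1, -1, 0, 2]].
All simple roots have the same length, so the diagram is simply laced. The associated Dynkin diagram is a chain of 5 nodes with a fork of two nodes at one end (D_7), so the type is D_7 (the algebra so(14)).

type D_7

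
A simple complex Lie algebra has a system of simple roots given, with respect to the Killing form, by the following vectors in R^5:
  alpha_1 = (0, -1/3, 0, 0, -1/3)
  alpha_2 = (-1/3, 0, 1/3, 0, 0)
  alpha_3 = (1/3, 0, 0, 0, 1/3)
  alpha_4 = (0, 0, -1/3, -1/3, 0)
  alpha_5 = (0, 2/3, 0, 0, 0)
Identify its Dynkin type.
C_5

Compute the Cartan integers a_ij = 2(alpha_i, alpha_j)/(alpha_j, alpha_j); the resulting 5x5 Cartan matrix is
[[2, 0, -1, 0, -1], [0, 2, -1, -1, 0], [-1, -1, 2, 0, 0], [0, -1, 0, 2, 0], [-2, 0, 0, 0, 2]].
The roots have two lengths (squared-length ratio 2:1); the short ones are alpha_{1,2,3,4}. The associated Dynkin diagram is a chain of 5 nodes with a double edge at one end; the terminal node there is the unique long simple root (C_5), so the type is C_5 (the algebra sp(10)).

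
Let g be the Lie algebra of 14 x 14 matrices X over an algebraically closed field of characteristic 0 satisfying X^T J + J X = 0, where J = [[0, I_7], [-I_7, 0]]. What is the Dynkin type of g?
C_7

This is sp(14), which has dimension 14(14+1)/2 = 105 and rank 14/2 = 7. In the classification of classical Lie algebras, the symplectic algebra sp(2n) has type C_n; here n = 7, so the Dynkin diagram is a chain of 7 nodes with a double edge at one end; the terminal node there is the unique long simple root (C_7). Hence the type is C_7.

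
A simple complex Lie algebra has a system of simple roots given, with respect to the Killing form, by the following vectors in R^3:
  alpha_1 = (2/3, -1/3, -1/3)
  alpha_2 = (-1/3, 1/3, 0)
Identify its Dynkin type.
Compute the Cartan integers a_ij = 2(alpha_i, alpha_j)/(alpha_j, alpha_j); the resulting 2x2 Cartan matrix is
[[2, -3], [-1, 2]].
The roots have two lengths (squared-length ratio 3:1); the short ones are alpha_{2}. The associated Dynkin diagram is two nodes joined by a triple edge (G_2), so the type is G_2.

G2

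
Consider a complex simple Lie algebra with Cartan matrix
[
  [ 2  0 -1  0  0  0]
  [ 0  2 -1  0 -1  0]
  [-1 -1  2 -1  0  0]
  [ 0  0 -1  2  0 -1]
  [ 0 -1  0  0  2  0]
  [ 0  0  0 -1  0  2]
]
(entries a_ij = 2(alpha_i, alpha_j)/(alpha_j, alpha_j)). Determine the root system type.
The matrix has rank 6 with 2's on the diagonal. Reading the off-diagonal entries as Dynkin edges (a single edge where a_ij = a_ji = -1; a double or triple edge where a_ij * a_ji = 2 or 3), the diagram is a chain of 5 nodes with one extra node attached to the third node from one end (E_6). One simple-root ordering that puts it in standard form is (alpha_5, alpha_1, alpha_2, alpha_3, alpha_4, alpha_6). So the algebra is type E_6.

E_6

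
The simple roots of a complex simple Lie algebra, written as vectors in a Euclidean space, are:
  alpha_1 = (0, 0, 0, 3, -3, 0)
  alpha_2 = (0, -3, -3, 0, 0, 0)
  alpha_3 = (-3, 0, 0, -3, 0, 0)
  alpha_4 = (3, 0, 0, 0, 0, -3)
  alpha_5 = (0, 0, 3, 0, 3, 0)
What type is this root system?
Compute the Cartan integers a_ij = 2(alpha_i, alpha_j)/(alpha_j, alpha_j); the resulting 5x5 Cartan matrix is
[[2, 0, -1, 0, -1], [0, 2, 0, 0, -1], [-1, 0, 2, -1, 0], [0, 0, -1, 2, 0], [-1, -1, 0, 0, 2]].
All simple roots have the same length, so the diagram is simply laced. The associated Dynkin diagram is a chain of 5 nodes with single edges (A_5), so the type is A_5 (the algebra sl(6)).

A5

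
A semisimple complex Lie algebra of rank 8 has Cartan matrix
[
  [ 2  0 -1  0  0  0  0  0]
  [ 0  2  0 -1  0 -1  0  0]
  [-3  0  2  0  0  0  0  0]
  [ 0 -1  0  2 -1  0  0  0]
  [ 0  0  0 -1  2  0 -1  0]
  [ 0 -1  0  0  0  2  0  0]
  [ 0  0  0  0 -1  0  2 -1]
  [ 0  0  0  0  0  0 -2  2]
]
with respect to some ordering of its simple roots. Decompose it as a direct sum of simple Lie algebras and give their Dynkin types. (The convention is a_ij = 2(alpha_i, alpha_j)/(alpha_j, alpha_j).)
type C_6 + type G_2

The diagram associated to this matrix has two connected components: the simple roots {alpha_2, alpha_4, alpha_5, alpha_6, alpha_7, alpha_8} form a chain of 6 nodes with a double edge at one end; the terminal node there is the unique long simple root (C_6), and {alpha_1, alpha_3} form two nodes joined by a triple edge (G_2). A semisimple Lie algebra decomposes uniquely as the direct sum of simple ideals, one per connected component of its Dynkin diagram, so g ≅ C_6 ⊕ G_2 (dimension 78 + 14 = 92).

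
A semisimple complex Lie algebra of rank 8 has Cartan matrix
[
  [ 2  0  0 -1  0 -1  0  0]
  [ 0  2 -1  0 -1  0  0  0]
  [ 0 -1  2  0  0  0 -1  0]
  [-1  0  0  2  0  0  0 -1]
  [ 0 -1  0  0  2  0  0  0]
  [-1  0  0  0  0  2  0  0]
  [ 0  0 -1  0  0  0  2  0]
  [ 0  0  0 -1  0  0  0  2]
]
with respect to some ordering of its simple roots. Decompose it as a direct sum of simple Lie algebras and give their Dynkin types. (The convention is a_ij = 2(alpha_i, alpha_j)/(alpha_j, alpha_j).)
The diagram associated to this matrix has two connected components: the simple roots {alpha_2, alpha_3, alpha_5, alpha_7} form a chain of 4 nodes with single edges (A_4), and {alpha_1, alpha_4, alpha_6, alpha_8} form a chain of 4 nodes with single edges (A_4). A semisimple Lie algebra decomposes uniquely as the direct sum of simple ideals, one per connected component of its Dynkin diagram, so g ≅ A_4 ⊕ A_4 (dimension 24 + 24 = 48).

A_4 + A_4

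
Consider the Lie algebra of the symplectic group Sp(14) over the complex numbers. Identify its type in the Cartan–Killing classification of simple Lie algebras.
C7

This is sp(14), which has dimension 14(14+1)/2 = 105 and rank 14/2 = 7. In the classification of classical Lie algebras, the symplectic algebra sp(2n) has type C_n; here n = 7, so the Dynkin diagram is a chain of 7 nodes with a double edge at one end; the terminal node there is the unique long simple root (C_7). Hence the type is C_7.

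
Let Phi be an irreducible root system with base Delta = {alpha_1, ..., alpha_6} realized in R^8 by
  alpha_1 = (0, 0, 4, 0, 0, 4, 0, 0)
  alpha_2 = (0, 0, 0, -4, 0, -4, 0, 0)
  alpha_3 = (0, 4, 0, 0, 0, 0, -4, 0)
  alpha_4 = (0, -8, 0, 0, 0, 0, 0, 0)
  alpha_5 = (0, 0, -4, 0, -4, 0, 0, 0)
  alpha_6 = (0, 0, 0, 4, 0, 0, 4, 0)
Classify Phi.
Compute the Cartan integers a_ij = 2(alpha_i, alpha_j)/(alpha_j, alpha_j); the resulting 6x6 Cartan matrix is
[[2, -1, 0, 0, -1, 0], [-1, 2, 0, 0, 0, -1], [0, 0, 2, -1, 0, -1], [0, 0, -2, 2, 0, 0], [-1, 0, 0, 0, 2, 0], [0, -1, -1, 0, 0, 2]].
The roots have two lengths (squared-length ratio 2:1); the short ones are alpha_{1,2,3,5,6}. The associated Dynkin diagram is a chain of 6 nodes with a double edge at one end; the terminal node there is the unique long simple root (C_6), so the type is C_6 (the algebra sp(12)).

C_6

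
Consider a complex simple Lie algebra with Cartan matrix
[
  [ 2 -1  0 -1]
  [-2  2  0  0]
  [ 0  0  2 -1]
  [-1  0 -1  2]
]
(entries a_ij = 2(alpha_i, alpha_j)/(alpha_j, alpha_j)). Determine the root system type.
The matrix has rank 4 with 2's on the diagonal. Reading the off-diagonal entries as Dynkin edges (a single edge where a_ij = a_ji = -1; a double or triple edge where a_ij * a_ji = 2 or 3), the diagram is a chain of 4 nodes with a double edge at one end; the terminal node there is the unique long simple root (C_4). One simple-root ordering that puts it in standard form is (alpha_3, alpha_4, alpha_1, alpha_2). So the algebra is type C_4, i.e. sp(8).

C4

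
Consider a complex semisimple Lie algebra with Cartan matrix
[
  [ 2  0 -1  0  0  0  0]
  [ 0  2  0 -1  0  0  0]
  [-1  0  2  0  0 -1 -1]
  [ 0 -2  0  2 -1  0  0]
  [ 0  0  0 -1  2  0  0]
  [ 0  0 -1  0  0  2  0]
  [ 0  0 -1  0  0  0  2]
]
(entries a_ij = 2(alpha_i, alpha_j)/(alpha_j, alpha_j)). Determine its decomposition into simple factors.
type B_3 ⊕ type D_4

The diagram associated to this matrix has two connected components: the simple roots {alpha_2, alpha_4, alpha_5} form a chain of 3 nodes with a double edge at one end; the terminal node there is the unique short simple root (B_3), and {alpha_1, alpha_3, alpha_6, alpha_7} form a chain of 2 nodes with a fork of two nodes at one end (D_4). A semisimple Lie algebra decomposes uniquely as the direct sum of simple ideals, one per connected component of its Dynkin diagram, so g ≅ B_3 ⊕ D_4 (dimension 21 + 28 = 49).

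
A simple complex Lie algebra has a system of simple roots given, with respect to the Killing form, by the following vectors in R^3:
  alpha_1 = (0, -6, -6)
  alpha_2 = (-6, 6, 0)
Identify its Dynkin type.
A2

Compute the Cartan integers a_ij = 2(alpha_i, alpha_j)/(alpha_j, alpha_j); the resulting 2x2 Cartan matrix is
[[2, -1], [-1, 2]].
All simple roots have the same length, so the diagram is simply laced. The associated Dynkin diagram is a chain of 2 nodes with single edges (A_2), so the type is A_2 (the algebra sl(3)).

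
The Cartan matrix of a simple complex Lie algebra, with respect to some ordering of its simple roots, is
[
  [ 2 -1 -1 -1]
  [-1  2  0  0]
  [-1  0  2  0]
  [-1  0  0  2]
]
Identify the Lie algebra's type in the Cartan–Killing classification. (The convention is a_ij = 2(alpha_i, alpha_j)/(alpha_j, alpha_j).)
The matrix has rank 4 with 2's on the diagonal. Reading the off-diagonal entries as Dynkin edges (a single edge where a_ij = a_ji = -1; a double or triple edge where a_ij * a_ji = 2 or 3), the diagram is a chain of 2 nodes with a fork of two nodes at one end (D_4). One simple-root ordering that puts it in standard form is (alpha_2, alpha_1, alpha_3, alpha_4). So the algebra is type D_4, i.e. so(8).

type D_4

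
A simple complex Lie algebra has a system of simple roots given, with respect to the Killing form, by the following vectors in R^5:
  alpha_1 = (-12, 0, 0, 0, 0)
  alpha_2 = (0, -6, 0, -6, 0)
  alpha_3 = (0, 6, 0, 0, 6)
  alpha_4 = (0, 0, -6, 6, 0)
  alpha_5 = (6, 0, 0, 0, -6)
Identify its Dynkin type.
Compute the Cartan integers a_ij = 2(alpha_i, alpha_j)/(alpha_j, alpha_j); the resulting 5x5 Cartan matrix is
[[2, 0, 0, 0, -2], [0, 2, -1, -1, 0], [0, -1, 2, 0, -1], [0, -1, 0, 2, 0], [-1, 0, -1, 0, 2]].
The roots have two lengths (squared-length ratio 2:1); the short ones are alpha_{2,3,4,5}. The associated Dynkin diagram is a chain of 5 nodes with a double edge at one end; the terminal node there is the unique long simple root (C_5), so the type is C_5 (the algebra sp(10)).

type C_5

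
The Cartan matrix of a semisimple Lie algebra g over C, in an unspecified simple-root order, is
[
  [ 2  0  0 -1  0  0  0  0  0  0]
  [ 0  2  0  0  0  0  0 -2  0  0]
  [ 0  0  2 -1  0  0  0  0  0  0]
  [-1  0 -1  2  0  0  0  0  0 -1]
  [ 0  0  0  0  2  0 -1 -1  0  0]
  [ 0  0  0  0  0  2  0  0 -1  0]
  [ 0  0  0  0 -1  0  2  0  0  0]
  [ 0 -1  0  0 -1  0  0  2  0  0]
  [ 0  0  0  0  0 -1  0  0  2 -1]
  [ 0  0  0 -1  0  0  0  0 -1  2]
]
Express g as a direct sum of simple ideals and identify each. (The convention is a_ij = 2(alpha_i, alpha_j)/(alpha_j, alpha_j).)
The diagram associated to this matrix has two connected components: the simple roots {alpha_2, alpha_5, alpha_7, alpha_8} form a chain of 4 nodes with a double edge at one end; the terminal node there is the unique long simple root (C_4), and {alpha_1, alpha_3, alpha_4, alpha_6, alpha_9, alpha_10} form a chain of 4 nodes with a fork of two nodes at one end (D_6). A semisimple Lie algebra decomposes uniquely as the direct sum of simple ideals, one per connected component of its Dynkin diagram, so g ≅ C_4 ⊕ D_6 (dimension 36 + 66 = 102).

C_4 (sp(8)) + D_6 (so(12))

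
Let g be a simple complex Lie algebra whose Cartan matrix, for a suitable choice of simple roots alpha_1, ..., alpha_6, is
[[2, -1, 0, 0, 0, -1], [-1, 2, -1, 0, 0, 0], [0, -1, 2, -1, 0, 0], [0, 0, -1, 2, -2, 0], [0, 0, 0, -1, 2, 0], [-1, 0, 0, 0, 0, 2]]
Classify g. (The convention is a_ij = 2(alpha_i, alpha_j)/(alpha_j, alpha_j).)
The matrix has rank 6 with 2's on the diagonal. Reading the off-diagonal entries as Dynkin edges (a single edge where a_ij = a_ji = -1; a double or triple edge where a_ij * a_ji = 2 or 3), the diagram is a chain of 6 nodes with a double edge at one end; the terminal node there is the unique short simple root (B_6). One simple-root ordering that puts it in standard form is (alpha_6, alpha_1, alpha_2, alpha_3, alpha_4, alpha_5). So the algebra is type B_6, i.e. so(13).

B_6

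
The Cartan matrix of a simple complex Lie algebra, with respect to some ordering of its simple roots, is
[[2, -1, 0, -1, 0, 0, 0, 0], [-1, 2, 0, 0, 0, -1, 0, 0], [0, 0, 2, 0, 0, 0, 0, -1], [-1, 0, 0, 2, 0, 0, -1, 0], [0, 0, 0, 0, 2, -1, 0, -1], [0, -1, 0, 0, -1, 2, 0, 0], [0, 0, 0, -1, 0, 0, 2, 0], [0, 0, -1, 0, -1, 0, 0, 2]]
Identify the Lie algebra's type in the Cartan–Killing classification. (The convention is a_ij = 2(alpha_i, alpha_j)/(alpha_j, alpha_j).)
The matrix has rank 8 with 2's on the diagonal. Reading the off-diagonal entries as Dynkin edges (a single edge where a_ij = a_ji = -1; a double or triple edge where a_ij * a_ji = 2 or 3), the diagram is a chain of 8 nodes with single edges (A_8). One simple-root ordering that puts it in standard form is (alpha_7, alpha_4, alpha_1, alpha_2, alpha_6, alpha_5, alpha_8, alpha_3). So the algebra is type A_8, i.e. sl(9).

A_8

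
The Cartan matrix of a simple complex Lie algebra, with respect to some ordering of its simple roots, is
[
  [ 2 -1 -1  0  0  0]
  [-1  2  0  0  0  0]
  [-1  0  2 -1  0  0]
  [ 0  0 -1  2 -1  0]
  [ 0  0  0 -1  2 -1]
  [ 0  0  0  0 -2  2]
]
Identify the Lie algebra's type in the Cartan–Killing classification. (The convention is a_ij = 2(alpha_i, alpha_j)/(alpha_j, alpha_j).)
The matrix has rank 6 with 2's on the diagonal. Reading the off-diagonal entries as Dynkin edges (a single edge where a_ij = a_ji = -1; a double or triple edge where a_ij * a_ji = 2 or 3), the diagram is a chain of 6 nodes with a double edge at one end; the terminal node there is the unique long simple root (C_6). One simple-root ordering that puts it in standard form is (alpha_2, alpha_1, alpha_3, alpha_4, alpha_5, alpha_6). So the algebra is type C_6, i.e. sp(12).

C_6 (sp(12))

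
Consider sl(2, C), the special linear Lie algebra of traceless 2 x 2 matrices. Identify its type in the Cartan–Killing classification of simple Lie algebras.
This is sl(2), which has dimension 2^2 - 1 = 3 and rank 2 - 1 = 1 (a Cartan subalgebra is the diagonal traceless matrices). In the classification of classical Lie algebras, the special linear algebra sl(n+1) has type A_n; here n = 1, so the Dynkin diagram is a chain of 1 nodes with single edges (A_1). Hence the type is A_1.

A1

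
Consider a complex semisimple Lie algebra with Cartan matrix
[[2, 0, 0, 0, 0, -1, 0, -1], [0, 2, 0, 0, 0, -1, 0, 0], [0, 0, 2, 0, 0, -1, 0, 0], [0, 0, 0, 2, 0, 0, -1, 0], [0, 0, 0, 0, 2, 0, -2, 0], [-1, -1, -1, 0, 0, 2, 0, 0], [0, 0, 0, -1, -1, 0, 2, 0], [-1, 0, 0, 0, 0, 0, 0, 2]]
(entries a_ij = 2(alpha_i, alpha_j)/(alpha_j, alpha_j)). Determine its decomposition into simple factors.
The diagram associated to this matrix has two connected components: the simple roots {alpha_4, alpha_5, alpha_7} form a chain of 3 nodes with a double edge at one end; the terminal node there is the unique long simple root (C_3), and {alpha_1, alpha_2, alpha_3, alpha_6, alpha_8} form a chain of 3 nodes with a fork of two nodes at one end (D_5). A semisimple Lie algebra decomposes uniquely as the direct sum of simple ideals, one per connected component of its Dynkin diagram, so g ≅ C_3 ⊕ D_5 (dimension 21 + 45 = 66).

type C_3 + type D_5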